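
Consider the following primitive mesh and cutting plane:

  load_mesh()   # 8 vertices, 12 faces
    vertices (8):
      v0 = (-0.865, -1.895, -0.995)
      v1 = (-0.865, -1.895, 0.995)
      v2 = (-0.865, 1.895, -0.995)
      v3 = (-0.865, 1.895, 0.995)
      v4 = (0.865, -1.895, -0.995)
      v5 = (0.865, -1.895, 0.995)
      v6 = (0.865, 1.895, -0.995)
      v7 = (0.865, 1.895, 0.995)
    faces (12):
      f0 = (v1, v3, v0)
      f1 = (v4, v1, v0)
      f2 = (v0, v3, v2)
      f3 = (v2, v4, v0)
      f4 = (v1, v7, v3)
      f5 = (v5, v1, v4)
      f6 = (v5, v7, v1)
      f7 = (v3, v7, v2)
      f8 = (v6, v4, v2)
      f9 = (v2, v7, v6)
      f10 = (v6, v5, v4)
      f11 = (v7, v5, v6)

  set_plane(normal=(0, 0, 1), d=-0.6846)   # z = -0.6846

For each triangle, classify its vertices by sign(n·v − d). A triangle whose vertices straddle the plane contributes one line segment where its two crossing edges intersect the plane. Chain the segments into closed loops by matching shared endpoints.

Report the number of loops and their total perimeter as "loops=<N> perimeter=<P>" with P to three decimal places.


Straddling triangles (8 of 12):
  (v1,v3,v0) [++-] → (-0.865, -1.30384, -0.6846)–(-0.865, -1.895, -0.6846)  len=0.5912
  (v4,v1,v0) [-+-] → (0.595155, -1.895, -0.6846)–(-0.865, -1.895, -0.6846)  len=1.4602
  (v0,v3,v2) [-+-] → (-0.865, -1.30384, -0.6846)–(-0.865, 1.895, -0.6846)  len=3.1988
  (v5,v1,v4) [++-] → (0.595155, -1.895, -0.6846)–(0.865, -1.895, -0.6846)  len=0.2698
  (v3,v7,v2) [++-] → (-0.595155, 1.895, -0.6846)–(-0.865, 1.895, -0.6846)  len=0.2698
  (v2,v7,v6) [-+-] → (-0.595155, 1.895, -0.6846)–(0.865, 1.895, -0.6846)  len=1.4602
  (v6,v5,v4) [-+-] → (0.865, 1.30384, -0.6846)–(0.865, -1.895, -0.6846)  len=3.1988
  (v7,v5,v6) [++-] → (0.865, 1.30384, -0.6846)–(0.865, 1.895, -0.6846)  len=0.5912

Chained into 1 loop(s):
  loop 1: 8 segments, perimeter = 11.0400
Total perimeter = 11.040

loops=1 perimeter=11.040


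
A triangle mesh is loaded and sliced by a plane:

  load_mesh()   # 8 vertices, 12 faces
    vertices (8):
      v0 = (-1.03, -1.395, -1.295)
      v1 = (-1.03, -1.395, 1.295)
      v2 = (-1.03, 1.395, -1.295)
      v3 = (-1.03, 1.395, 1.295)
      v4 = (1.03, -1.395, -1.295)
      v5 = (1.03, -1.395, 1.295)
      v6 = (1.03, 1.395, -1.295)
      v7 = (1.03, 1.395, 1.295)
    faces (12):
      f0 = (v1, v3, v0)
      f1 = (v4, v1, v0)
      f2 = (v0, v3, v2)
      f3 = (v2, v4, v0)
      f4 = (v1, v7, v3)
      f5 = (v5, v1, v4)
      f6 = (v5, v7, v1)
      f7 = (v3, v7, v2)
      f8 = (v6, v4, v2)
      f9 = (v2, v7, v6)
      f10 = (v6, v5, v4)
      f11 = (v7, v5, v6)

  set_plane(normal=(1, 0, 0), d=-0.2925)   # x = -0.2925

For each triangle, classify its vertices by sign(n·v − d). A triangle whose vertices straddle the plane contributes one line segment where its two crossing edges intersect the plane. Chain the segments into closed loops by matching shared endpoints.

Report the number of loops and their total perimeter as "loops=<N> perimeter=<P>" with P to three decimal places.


loops=1 perimeter=10.760

Straddling triangles (8 of 12):
  (v4,v1,v0) [+--] → (-0.2925, -1.395, 0.367755)–(-0.2925, -1.395, -1.295)  len=1.6628
  (v2,v4,v0) [-+-] → (-0.2925, 0.396153, -1.295)–(-0.2925, -1.395, -1.295)  len=1.7912
  (v1,v7,v3) [-+-] → (-0.2925, -0.396153, 1.295)–(-0.2925, 1.395, 1.295)  len=1.7912
  (v5,v1,v4) [+-+] → (-0.2925, -1.395, 1.295)–(-0.2925, -1.395, 0.367755)  len=0.9272
  (v5,v7,v1) [++-] → (-0.2925, -0.396153, 1.295)–(-0.2925, -1.395, 1.295)  len=0.9988
  (v3,v7,v2) [-+-] → (-0.2925, 1.395, 1.295)–(-0.2925, 1.395, -0.367755)  len=1.6628
  (v6,v4,v2) [++-] → (-0.2925, 0.396153, -1.295)–(-0.2925, 1.395, -1.295)  len=0.9988
  (v2,v7,v6) [-++] → (-0.2925, 1.395, -0.367755)–(-0.2925, 1.395, -1.295)  len=0.9272

Chained into 1 loop(s):
  loop 1: 8 segments, perimeter = 10.7600
Total perimeter = 10.760


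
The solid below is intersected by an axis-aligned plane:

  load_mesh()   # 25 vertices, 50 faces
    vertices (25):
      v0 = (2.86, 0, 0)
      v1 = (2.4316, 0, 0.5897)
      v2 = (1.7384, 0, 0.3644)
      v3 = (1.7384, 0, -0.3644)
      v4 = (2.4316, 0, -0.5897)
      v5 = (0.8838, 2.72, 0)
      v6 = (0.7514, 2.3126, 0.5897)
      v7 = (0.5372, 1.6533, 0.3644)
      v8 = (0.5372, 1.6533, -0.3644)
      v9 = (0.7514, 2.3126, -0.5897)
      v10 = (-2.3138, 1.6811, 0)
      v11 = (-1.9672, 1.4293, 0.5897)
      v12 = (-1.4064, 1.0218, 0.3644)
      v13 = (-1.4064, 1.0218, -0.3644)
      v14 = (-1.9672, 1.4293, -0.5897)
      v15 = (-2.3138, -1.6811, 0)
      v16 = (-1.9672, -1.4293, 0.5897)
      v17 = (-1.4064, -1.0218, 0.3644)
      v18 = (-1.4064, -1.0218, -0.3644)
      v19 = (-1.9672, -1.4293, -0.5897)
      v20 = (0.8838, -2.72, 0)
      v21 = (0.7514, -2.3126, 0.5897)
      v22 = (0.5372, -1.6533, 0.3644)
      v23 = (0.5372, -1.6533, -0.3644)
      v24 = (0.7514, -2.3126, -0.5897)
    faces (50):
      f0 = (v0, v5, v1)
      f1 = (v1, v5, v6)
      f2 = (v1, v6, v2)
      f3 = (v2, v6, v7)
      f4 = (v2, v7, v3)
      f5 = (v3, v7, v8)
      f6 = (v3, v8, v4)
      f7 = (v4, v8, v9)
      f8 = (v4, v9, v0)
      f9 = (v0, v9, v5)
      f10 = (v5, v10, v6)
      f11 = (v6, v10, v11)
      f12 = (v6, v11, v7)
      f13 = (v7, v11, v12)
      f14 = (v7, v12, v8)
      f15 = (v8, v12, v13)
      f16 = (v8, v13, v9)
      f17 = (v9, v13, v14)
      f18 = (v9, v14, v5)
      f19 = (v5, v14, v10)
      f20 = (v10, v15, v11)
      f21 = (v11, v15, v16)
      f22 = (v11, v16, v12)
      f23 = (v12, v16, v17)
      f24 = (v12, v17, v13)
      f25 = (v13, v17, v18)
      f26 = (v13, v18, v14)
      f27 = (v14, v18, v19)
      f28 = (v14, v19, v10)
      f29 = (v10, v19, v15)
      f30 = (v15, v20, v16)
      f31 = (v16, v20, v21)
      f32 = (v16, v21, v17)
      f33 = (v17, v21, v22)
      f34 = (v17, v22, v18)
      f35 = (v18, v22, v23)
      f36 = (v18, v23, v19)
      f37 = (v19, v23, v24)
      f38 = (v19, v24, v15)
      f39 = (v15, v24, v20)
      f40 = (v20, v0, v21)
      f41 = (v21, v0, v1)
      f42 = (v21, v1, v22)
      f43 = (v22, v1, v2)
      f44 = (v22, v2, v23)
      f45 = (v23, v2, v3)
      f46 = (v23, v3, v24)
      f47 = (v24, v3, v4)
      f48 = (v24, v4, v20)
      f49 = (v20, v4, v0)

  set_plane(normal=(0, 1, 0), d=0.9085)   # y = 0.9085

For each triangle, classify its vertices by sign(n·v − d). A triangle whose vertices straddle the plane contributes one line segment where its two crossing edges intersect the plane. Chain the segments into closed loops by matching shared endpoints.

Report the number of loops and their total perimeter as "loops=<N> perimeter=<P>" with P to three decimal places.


Straddling triangles (20 of 50):
  (v0,v5,v1) [-+-] → (2.19993, 0.9085, 0)–(1.91462, 0.9085, 0.392736)  len=0.4854
  (v1,v5,v6) [-++] → (1.91462, 0.9085, 0.392736)–(1.77154, 0.9085, 0.5897)  len=0.2435
  (v1,v6,v2) [-+-] → (1.77154, 0.9085, 0.5897)–(1.35066, 0.9085, 0.452909)  len=0.4425
  (v2,v6,v7) [-++] → (1.35066, 0.9085, 0.452909)–(1.07833, 0.9085, 0.3644)  len=0.2863
  (v2,v7,v3) [-+-] → (1.07833, 0.9085, 0.3644)–(1.07833, 0.9085, 0.0360807)  len=0.3283
  (v3,v7,v8) [-++] → (1.07833, 0.9085, 0.0360807)–(1.07833, 0.9085, -0.3644)  len=0.4005
  (v3,v8,v4) [-+-] → (1.07833, 0.9085, -0.3644)–(1.39061, 0.9085, -0.465896)  len=0.3284
  (v4,v8,v9) [-++] → (1.39061, 0.9085, -0.465896)–(1.77154, 0.9085, -0.5897)  len=0.4005
  (v4,v9,v0) [-+-] → (1.77154, 0.9085, -0.5897)–(2.03164, 0.9085, -0.231662)  len=0.4425
  (v0,v9,v5) [-++] → (2.03164, 0.9085, -0.231662)–(2.19993, 0.9085, 0)  len=0.2863
  (v10,v15,v11) [+-+] → (-2.3138, 0.9085, 0)–(-2.02523, 0.9085, 0.490962)  len=0.5695
  (v11,v15,v16) [+--] → (-2.02523, 0.9085, 0.490962)–(-1.9672, 0.9085, 0.5897)  len=0.1145
  (v11,v16,v12) [+-+] → (-1.9672, 0.9085, 0.5897)–(-1.43232, 0.9085, 0.374814)  len=0.5764
  (v12,v16,v17) [+--] → (-1.43232, 0.9085, 0.374814)–(-1.4064, 0.9085, 0.3644)  len=0.0279
  (v12,v17,v13) [+-+] → (-1.4064, 0.9085, 0.3644)–(-1.4064, 0.9085, -0.323994)  len=0.6884
  (v13,v17,v18) [+--] → (-1.4064, 0.9085, -0.323994)–(-1.4064, 0.9085, -0.3644)  len=0.0404
  (v13,v18,v14) [+-+] → (-1.4064, 0.9085, -0.3644)–(-1.84804, 0.9085, -0.541829)  len=0.4760
  (v14,v18,v19) [+--] → (-1.84804, 0.9085, -0.541829)–(-1.9672, 0.9085, -0.5897)  len=0.1284
  (v14,v19,v10) [+-+] → (-1.9672, 0.9085, -0.5897)–(-2.22771, 0.9085, -0.146477)  len=0.5141
  (v10,v19,v15) [+--] → (-2.22771, 0.9085, -0.146477)–(-2.3138, 0.9085, 0)  len=0.1699

Chained into 2 loop(s):
  loop 1: 10 segments, perimeter = 3.6444
  loop 2: 10 segments, perimeter = 3.3056
Total perimeter = 6.950

loops=2 perimeter=6.950


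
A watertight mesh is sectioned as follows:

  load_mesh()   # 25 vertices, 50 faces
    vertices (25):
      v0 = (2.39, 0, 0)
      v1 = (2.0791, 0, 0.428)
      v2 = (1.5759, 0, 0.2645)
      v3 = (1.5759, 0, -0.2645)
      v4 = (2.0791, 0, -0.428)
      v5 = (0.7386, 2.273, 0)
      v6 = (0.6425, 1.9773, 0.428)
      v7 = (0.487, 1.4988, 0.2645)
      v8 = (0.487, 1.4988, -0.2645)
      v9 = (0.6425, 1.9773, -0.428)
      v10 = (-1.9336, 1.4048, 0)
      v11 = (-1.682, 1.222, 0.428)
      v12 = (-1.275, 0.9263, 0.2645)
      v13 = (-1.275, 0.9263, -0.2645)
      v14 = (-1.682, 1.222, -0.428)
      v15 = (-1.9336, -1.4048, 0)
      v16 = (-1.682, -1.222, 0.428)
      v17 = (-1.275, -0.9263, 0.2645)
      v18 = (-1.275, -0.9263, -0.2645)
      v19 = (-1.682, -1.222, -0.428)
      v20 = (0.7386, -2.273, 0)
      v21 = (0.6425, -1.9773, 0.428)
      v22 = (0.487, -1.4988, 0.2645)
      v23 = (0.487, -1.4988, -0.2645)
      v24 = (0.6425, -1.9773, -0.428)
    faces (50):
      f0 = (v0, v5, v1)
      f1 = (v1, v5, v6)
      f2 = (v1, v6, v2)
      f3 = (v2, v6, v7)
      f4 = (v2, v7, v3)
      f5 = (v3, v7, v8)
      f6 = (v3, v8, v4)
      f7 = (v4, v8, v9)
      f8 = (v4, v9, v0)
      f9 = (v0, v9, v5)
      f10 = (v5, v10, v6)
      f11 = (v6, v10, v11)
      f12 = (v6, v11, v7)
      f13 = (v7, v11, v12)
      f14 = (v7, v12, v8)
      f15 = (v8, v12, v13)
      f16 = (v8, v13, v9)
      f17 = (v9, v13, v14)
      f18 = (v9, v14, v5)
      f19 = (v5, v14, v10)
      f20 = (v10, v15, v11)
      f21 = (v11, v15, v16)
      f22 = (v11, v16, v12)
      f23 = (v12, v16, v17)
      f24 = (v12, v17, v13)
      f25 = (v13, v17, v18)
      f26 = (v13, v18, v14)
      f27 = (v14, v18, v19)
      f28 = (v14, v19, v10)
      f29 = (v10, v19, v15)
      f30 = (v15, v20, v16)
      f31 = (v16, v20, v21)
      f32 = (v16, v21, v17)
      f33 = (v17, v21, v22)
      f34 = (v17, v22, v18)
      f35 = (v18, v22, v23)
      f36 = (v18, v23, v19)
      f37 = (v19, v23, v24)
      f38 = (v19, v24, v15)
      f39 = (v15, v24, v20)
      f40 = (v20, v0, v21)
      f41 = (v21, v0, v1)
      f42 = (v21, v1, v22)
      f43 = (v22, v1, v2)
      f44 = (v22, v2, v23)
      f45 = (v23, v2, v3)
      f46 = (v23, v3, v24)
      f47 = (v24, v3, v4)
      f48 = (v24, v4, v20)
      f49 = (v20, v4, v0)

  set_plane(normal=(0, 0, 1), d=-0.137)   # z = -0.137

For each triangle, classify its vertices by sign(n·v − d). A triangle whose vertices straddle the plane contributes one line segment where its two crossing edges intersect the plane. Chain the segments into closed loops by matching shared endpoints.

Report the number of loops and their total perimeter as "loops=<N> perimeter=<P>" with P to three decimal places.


loops=2 perimeter=22.726

Straddling triangles (20 of 50):
  (v2,v7,v3) [++-] → (1.31345, 0.361242, -0.137)–(1.5759, 0, -0.137)  len=0.4465
  (v3,v7,v8) [-+-] → (1.31345, 0.361242, -0.137)–(0.487, 1.4988, -0.137)  len=1.4061
  (v4,v9,v0) [--+] → (1.83064, 0.632921, -0.137)–(2.29048, 0, -0.137)  len=0.7823
  (v0,v9,v5) [+-+] → (1.83064, 0.632921, -0.137)–(0.707839, 2.17835, -0.137)  len=1.9102
  (v7,v12,v8) [++-] → (0.0623214, 1.36082, -0.137)–(0.487, 1.4988, -0.137)  len=0.4465
  (v8,v12,v13) [-+-] → (0.0623214, 1.36082, -0.137)–(-1.275, 0.9263, -0.137)  len=1.4061
  (v9,v14,v5) [--+] → (-0.0362182, 1.93658, -0.137)–(0.707839, 2.17835, -0.137)  len=0.7824
  (v5,v14,v10) [+-+] → (-0.0362182, 1.93658, -0.137)–(-1.85306, 1.34629, -0.137)  len=1.9103
  (v12,v17,v13) [++-] → (-1.275, 0.479785, -0.137)–(-1.275, 0.9263, -0.137)  len=0.4465
  (v13,v17,v18) [-+-] → (-1.275, 0.479785, -0.137)–(-1.275, -0.9263, -0.137)  len=1.4061
  (v14,v19,v10) [--+] → (-1.85306, 0.563979, -0.137)–(-1.85306, 1.34629, -0.137)  len=0.7823
  (v10,v19,v15) [+-+] → (-1.85306, 0.563979, -0.137)–(-1.85306, -1.34629, -0.137)  len=1.9103
  (v17,v22,v18) [++-] → (-0.850321, -1.06428, -0.137)–(-1.275, -0.9263, -0.137)  len=0.4465
  (v18,v22,v23) [-+-] → (-0.850321, -1.06428, -0.137)–(0.487, -1.4988, -0.137)  len=1.4061
  (v19,v24,v15) [--+] → (-1.10901, -1.58805, -0.137)–(-1.85306, -1.34629, -0.137)  len=0.7824
  (v15,v24,v20) [+-+] → (-1.10901, -1.58805, -0.137)–(0.707839, -2.17835, -0.137)  len=1.9103
  (v22,v2,v23) [++-] → (0.749448, -1.13756, -0.137)–(0.487, -1.4988, -0.137)  len=0.4465
  (v23,v2,v3) [-+-] → (0.749448, -1.13756, -0.137)–(1.5759, 0, -0.137)  len=1.4061
  (v24,v4,v20) [--+] → (1.16769, -1.54543, -0.137)–(0.707839, -2.17835, -0.137)  len=0.7823
  (v20,v4,v0) [+-+] → (1.16769, -1.54543, -0.137)–(2.29048, 0, -0.137)  len=1.9102

Chained into 2 loop(s):
  loop 1: 10 segments, perimeter = 9.2631
  loop 2: 10 segments, perimeter = 13.4631
Total perimeter = 22.726


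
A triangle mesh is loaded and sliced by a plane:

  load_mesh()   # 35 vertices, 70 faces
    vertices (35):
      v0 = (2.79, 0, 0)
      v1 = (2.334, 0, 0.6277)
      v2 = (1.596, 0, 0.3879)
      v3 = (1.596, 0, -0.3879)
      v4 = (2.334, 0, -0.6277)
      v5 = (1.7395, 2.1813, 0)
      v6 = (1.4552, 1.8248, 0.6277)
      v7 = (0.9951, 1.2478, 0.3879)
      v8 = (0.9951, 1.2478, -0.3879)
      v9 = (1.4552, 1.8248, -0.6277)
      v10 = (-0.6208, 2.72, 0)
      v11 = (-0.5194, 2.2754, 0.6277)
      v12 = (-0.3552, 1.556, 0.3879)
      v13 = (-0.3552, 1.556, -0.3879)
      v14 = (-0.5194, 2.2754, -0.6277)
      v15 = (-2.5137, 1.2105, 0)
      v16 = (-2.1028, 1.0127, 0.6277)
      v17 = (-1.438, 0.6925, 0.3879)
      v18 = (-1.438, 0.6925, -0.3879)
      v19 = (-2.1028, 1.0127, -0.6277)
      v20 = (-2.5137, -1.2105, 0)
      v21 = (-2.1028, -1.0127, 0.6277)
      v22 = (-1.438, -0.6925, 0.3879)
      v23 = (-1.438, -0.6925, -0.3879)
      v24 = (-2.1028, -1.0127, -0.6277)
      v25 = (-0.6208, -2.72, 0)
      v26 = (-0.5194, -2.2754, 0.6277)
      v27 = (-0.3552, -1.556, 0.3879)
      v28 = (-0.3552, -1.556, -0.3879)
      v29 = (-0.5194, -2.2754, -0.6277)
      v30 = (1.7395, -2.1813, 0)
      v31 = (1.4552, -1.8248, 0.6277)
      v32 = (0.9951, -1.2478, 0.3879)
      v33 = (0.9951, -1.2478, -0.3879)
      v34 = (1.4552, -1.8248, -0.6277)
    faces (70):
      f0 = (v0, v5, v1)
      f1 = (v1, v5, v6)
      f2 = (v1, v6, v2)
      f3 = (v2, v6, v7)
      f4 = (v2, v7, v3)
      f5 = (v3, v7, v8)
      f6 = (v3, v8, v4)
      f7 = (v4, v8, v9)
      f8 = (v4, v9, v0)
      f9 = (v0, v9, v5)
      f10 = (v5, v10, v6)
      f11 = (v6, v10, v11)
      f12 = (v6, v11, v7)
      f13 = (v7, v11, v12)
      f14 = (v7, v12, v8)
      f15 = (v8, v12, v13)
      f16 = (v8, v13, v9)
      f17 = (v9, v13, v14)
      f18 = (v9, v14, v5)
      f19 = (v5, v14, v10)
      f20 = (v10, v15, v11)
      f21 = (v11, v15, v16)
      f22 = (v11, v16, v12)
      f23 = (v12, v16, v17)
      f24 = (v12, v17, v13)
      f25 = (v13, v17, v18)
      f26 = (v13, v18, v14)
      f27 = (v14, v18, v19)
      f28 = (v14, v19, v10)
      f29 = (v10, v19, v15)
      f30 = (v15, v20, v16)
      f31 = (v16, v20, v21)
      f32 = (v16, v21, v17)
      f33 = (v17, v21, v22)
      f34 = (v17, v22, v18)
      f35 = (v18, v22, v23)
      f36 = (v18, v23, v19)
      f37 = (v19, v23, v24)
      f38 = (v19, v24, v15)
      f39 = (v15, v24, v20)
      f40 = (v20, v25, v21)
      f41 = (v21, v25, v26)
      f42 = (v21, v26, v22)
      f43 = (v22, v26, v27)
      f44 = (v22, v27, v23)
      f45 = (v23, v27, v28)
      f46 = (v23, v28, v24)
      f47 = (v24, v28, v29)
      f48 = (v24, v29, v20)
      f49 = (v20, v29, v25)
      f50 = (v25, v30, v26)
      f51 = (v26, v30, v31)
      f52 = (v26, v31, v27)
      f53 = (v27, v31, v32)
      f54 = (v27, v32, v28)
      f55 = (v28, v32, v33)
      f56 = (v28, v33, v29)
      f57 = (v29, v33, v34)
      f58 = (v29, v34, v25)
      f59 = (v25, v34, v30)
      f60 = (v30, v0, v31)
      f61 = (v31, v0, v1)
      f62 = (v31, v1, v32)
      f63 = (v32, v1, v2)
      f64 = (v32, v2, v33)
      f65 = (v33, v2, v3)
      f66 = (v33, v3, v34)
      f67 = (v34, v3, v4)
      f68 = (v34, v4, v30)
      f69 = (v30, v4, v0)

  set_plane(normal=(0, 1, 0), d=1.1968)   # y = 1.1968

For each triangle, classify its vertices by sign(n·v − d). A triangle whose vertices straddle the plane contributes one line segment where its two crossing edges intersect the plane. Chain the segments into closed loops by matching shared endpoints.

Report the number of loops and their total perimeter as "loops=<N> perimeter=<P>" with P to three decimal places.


Straddling triangles (22 of 70):
  (v0,v5,v1) [-+-] → (2.21363, 1.1968, 0)–(2.00782, 1.1968, 0.283304)  len=0.3502
  (v1,v5,v6) [-++] → (2.00782, 1.1968, 0.283304)–(1.75764, 1.1968, 0.6277)  len=0.4257
  (v1,v6,v2) [-+-] → (1.75764, 1.1968, 0.6277)–(1.50366, 1.1968, 0.545173)  len=0.2671
  (v2,v6,v7) [-++] → (1.50366, 1.1968, 0.545173)–(1.01966, 1.1968, 0.3879)  len=0.5089
  (v2,v7,v3) [-+-] → (1.01966, 1.1968, 0.3879)–(1.01966, 1.1968, 0.356192)  len=0.0317
  (v3,v7,v8) [-++] → (1.01966, 1.1968, 0.356192)–(1.01966, 1.1968, -0.3879)  len=0.7441
  (v3,v8,v4) [-+-] → (1.01966, 1.1968, -0.3879)–(1.04982, 1.1968, -0.397701)  len=0.0317
  (v4,v8,v9) [-++] → (1.04982, 1.1968, -0.397701)–(1.75764, 1.1968, -0.6277)  len=0.7442
  (v4,v9,v0) [-+-] → (1.75764, 1.1968, -0.6277)–(1.91457, 1.1968, -0.411679)  len=0.2670
  (v0,v9,v5) [-++] → (1.91457, 1.1968, -0.411679)–(2.21363, 1.1968, 0)  len=0.5088
  (v11,v15,v16) [++-] → (-2.48524, 1.1968, 0.0434757)–(-1.87194, 1.1968, 0.6277)  len=0.8470
  (v11,v16,v12) [+-+] → (-1.87194, 1.1968, 0.6277)–(-1.51062, 1.1968, 0.546443)  len=0.3703
  (v12,v16,v17) [+--] → (-1.51062, 1.1968, 0.546443)–(-0.805625, 1.1968, 0.3879)  len=0.7226
  (v12,v17,v13) [+-+] → (-0.805625, 1.1968, 0.3879)–(-0.805625, 1.1968, -0.0651816)  len=0.4531
  (v13,v17,v18) [+--] → (-0.805625, 1.1968, -0.0651816)–(-0.805625, 1.1968, -0.3879)  len=0.3227
  (v13,v18,v14) [+-+] → (-0.805625, 1.1968, -0.3879)–(-1.14534, 1.1968, -0.464298)  len=0.3482
  (v14,v18,v19) [+--] → (-1.14534, 1.1968, -0.464298)–(-1.87194, 1.1968, -0.6277)  len=0.7447
  (v14,v19,v10) [+-+] → (-1.87194, 1.1968, -0.6277)–(-1.94299, 1.1968, -0.560014)  len=0.0981
  (v10,v19,v15) [+-+] → (-1.94299, 1.1968, -0.560014)–(-2.48524, 1.1968, -0.0434757)  len=0.7489
  (v15,v20,v16) [+--] → (-2.5137, 1.1968, 0)–(-2.48524, 1.1968, 0.0434757)  len=0.0520
  (v19,v24,v15) [--+] → (-2.51117, 1.1968, -0.00386807)–(-2.48524, 1.1968, -0.0434757)  len=0.0473
  (v15,v24,v20) [+--] → (-2.51117, 1.1968, -0.00386807)–(-2.5137, 1.1968, 0)  len=0.0046

Chained into 2 loop(s):
  loop 1: 10 segments, perimeter = 3.8794
  loop 2: 12 segments, perimeter = 4.7597
Total perimeter = 8.639

loops=2 perimeter=8.639


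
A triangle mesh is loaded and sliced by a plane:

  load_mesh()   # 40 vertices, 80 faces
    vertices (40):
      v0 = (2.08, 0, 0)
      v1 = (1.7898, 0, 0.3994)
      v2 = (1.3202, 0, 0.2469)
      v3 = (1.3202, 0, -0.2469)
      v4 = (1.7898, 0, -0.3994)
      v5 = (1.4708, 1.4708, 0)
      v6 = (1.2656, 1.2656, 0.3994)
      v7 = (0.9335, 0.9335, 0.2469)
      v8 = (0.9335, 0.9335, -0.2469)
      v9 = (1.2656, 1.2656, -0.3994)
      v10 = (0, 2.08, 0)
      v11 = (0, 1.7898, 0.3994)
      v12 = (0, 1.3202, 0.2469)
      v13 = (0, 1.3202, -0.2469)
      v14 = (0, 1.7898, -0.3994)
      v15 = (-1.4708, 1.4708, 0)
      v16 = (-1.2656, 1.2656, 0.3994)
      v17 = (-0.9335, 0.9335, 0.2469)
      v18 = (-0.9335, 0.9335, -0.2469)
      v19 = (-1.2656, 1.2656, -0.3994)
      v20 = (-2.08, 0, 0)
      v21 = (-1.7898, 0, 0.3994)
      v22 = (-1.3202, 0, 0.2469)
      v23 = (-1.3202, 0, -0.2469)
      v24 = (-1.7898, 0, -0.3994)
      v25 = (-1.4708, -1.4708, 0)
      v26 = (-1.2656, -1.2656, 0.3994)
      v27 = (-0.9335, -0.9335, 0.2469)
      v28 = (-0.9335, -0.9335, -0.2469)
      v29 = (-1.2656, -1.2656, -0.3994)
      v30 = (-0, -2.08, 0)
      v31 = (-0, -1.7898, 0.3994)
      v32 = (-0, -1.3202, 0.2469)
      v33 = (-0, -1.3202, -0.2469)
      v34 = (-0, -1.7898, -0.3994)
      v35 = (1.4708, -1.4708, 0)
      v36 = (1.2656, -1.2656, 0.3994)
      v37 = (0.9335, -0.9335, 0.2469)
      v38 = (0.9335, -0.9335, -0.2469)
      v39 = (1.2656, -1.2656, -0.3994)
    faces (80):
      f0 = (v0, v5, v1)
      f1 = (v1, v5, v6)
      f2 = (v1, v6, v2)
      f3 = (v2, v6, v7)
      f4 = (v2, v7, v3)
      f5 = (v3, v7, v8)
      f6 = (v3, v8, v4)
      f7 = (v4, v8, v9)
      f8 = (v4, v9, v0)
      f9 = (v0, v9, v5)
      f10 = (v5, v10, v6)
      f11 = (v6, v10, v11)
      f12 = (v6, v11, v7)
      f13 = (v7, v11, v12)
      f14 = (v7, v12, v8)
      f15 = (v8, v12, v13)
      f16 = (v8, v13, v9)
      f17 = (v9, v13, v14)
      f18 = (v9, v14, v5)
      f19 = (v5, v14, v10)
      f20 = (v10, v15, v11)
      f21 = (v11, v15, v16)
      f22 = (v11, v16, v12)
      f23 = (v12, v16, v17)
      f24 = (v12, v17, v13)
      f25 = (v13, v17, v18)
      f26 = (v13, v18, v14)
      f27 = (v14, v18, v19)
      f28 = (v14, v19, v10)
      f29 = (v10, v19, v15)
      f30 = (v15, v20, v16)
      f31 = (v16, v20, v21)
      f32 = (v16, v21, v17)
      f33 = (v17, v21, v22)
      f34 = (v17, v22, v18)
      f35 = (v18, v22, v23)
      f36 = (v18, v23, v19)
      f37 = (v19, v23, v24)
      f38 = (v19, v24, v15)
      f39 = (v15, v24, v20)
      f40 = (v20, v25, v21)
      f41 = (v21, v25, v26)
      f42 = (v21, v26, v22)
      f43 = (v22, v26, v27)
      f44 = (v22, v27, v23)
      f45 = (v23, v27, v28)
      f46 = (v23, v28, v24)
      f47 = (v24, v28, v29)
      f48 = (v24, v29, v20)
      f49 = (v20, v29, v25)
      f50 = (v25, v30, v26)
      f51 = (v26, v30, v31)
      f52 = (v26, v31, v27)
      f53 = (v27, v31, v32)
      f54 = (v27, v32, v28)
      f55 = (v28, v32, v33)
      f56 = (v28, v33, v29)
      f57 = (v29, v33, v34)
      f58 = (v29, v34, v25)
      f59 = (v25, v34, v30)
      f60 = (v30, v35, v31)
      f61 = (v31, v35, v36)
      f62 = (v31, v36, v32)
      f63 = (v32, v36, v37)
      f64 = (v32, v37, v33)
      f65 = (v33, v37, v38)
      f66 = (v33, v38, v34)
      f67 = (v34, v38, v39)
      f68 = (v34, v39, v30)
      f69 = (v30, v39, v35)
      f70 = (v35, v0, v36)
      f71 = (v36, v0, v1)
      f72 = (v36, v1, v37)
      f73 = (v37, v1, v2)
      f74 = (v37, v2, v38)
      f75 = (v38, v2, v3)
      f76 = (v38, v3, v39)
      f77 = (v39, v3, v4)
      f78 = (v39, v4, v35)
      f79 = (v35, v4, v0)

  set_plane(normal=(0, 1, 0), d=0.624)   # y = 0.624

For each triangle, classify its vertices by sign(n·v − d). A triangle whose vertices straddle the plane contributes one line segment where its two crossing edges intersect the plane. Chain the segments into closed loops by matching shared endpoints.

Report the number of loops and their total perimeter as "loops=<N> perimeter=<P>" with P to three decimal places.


loops=2 perimeter=4.937

Straddling triangles (20 of 80):
  (v0,v5,v1) [-+-] → (1.82154, 0.624, 0)–(1.65446, 0.624, 0.229951)  len=0.2842
  (v1,v5,v6) [-++] → (1.65446, 0.624, 0.229951)–(1.53134, 0.624, 0.3994)  len=0.2095
  (v1,v6,v2) [-+-] → (1.53134, 0.624, 0.3994)–(1.29328, 0.624, 0.32209)  len=0.2503
  (v2,v6,v7) [-++] → (1.29328, 0.624, 0.32209)–(1.06171, 0.624, 0.2469)  len=0.2435
  (v2,v7,v3) [-+-] → (1.06171, 0.624, 0.2469)–(1.06171, 0.624, 0.0831816)  len=0.1637
  (v3,v7,v8) [-++] → (1.06171, 0.624, 0.0831816)–(1.06171, 0.624, -0.2469)  len=0.3301
  (v3,v8,v4) [-+-] → (1.06171, 0.624, -0.2469)–(1.2174, 0.624, -0.297461)  len=0.1637
  (v4,v8,v9) [-++] → (1.2174, 0.624, -0.297461)–(1.53134, 0.624, -0.3994)  len=0.3301
  (v4,v9,v0) [-+-] → (1.53134, 0.624, -0.3994)–(1.67846, 0.624, -0.196923)  len=0.2503
  (v0,v9,v5) [-++] → (1.67846, 0.624, -0.196923)–(1.82154, 0.624, 0)  len=0.2434
  (v15,v20,v16) [+-+] → (-1.82154, 0.624, 0)–(-1.67846, 0.624, 0.196923)  len=0.2434
  (v16,v20,v21) [+--] → (-1.67846, 0.624, 0.196923)–(-1.53134, 0.624, 0.3994)  len=0.2503
  (v16,v21,v17) [+-+] → (-1.53134, 0.624, 0.3994)–(-1.2174, 0.624, 0.297461)  len=0.3301
  (v17,v21,v22) [+--] → (-1.2174, 0.624, 0.297461)–(-1.06171, 0.624, 0.2469)  len=0.1637
  (v17,v22,v18) [+-+] → (-1.06171, 0.624, 0.2469)–(-1.06171, 0.624, -0.0831816)  len=0.3301
  (v18,v22,v23) [+--] → (-1.06171, 0.624, -0.0831816)–(-1.06171, 0.624, -0.2469)  len=0.1637
  (v18,v23,v19) [+-+] → (-1.06171, 0.624, -0.2469)–(-1.29328, 0.624, -0.32209)  len=0.2435
  (v19,v23,v24) [+--] → (-1.29328, 0.624, -0.32209)–(-1.53134, 0.624, -0.3994)  len=0.2503
  (v19,v24,v15) [+-+] → (-1.53134, 0.624, -0.3994)–(-1.65446, 0.624, -0.229951)  len=0.2095
  (v15,v24,v20) [+--] → (-1.65446, 0.624, -0.229951)–(-1.82154, 0.624, 0)  len=0.2842

Chained into 2 loop(s):
  loop 1: 10 segments, perimeter = 2.4687
  loop 2: 10 segments, perimeter = 2.4687
Total perimeter = 4.937


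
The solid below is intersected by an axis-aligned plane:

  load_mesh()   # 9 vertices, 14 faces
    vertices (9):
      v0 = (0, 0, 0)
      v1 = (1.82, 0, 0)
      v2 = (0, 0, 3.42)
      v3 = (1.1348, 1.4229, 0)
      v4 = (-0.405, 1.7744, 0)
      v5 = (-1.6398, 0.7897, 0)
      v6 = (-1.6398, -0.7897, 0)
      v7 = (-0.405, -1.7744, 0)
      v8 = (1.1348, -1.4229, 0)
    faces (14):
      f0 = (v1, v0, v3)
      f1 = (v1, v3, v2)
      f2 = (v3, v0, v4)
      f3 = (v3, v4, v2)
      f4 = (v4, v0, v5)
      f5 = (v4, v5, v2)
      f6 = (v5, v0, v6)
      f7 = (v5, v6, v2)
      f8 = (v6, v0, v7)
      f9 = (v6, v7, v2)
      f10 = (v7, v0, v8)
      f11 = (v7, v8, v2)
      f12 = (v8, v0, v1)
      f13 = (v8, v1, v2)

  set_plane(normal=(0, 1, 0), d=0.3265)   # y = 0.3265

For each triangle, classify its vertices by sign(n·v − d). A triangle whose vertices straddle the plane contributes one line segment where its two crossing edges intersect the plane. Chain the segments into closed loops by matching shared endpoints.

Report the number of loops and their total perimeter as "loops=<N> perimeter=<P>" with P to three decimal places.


Straddling triangles (8 of 14):
  (v1,v0,v3) [--+] → (0.260392, 0.3265, 0)–(1.66277, 0.3265, 0)  len=1.4024
  (v1,v3,v2) [-+-] → (1.66277, 0.3265, 0)–(0.260392, 0.3265, 2.63524)  len=2.9852
  (v3,v0,v4) [+-+] → (0.260392, 0.3265, 0)–(-0.0745224, 0.3265, 0)  len=0.3349
  (v3,v4,v2) [++-] → (-0.0745224, 0.3265, 2.7907)–(0.260392, 0.3265, 2.63524)  len=0.3692
  (v4,v0,v5) [+-+] → (-0.0745224, 0.3265, 0)–(-0.677972, 0.3265, 0)  len=0.6034
  (v4,v5,v2) [++-] → (-0.677972, 0.3265, 2.00601)–(-0.0745224, 0.3265, 2.7907)  len=0.9899
  (v5,v0,v6) [+--] → (-0.677972, 0.3265, 0)–(-1.6398, 0.3265, 0)  len=0.9618
  (v5,v6,v2) [+--] → (-1.6398, 0.3265, 0)–(-0.677972, 0.3265, 2.00601)  len=2.2247

Chained into 1 loop(s):
  loop 1: 8 segments, perimeter = 9.8715
Total perimeter = 9.872

loops=1 perimeter=9.872


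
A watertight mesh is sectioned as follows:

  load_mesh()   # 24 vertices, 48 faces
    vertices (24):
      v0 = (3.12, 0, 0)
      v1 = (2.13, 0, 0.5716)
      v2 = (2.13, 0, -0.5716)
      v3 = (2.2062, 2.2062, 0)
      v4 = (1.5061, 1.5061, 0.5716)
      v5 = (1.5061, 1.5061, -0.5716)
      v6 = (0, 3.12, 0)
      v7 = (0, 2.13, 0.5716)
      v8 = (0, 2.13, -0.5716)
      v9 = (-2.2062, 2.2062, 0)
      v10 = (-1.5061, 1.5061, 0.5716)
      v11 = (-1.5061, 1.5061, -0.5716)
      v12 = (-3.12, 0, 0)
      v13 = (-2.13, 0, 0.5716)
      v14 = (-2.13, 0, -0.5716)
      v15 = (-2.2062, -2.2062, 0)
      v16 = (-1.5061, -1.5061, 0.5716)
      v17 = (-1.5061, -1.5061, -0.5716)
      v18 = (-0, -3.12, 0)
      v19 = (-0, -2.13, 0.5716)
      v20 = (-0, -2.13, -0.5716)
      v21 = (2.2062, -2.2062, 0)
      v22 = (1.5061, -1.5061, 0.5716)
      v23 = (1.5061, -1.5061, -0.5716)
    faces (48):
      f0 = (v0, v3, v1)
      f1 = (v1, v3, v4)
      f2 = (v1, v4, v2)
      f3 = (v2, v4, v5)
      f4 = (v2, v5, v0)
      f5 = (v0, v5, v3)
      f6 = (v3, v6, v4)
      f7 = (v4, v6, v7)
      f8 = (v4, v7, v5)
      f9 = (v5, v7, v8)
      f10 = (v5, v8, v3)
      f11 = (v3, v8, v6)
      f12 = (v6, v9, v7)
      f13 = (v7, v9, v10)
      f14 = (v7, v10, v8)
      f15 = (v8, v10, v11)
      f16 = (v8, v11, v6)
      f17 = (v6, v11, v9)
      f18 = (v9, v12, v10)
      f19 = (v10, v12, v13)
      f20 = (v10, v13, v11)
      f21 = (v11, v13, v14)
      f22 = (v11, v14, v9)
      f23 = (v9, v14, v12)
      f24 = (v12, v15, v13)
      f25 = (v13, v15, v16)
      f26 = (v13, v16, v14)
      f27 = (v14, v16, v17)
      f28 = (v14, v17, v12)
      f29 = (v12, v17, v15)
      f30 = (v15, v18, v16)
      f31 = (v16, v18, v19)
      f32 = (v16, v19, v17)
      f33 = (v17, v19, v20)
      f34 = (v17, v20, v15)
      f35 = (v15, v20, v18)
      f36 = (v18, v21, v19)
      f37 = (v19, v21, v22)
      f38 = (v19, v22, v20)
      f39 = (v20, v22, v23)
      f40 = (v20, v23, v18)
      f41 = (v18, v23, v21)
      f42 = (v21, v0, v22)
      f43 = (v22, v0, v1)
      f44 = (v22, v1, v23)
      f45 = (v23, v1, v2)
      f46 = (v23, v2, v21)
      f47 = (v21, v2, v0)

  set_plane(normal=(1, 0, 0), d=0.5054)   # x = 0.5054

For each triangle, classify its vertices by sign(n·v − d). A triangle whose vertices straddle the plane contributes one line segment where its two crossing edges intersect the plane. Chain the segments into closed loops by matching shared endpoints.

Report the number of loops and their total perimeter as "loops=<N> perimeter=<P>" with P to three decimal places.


loops=2 perimeter=6.859

Straddling triangles (12 of 48):
  (v3,v6,v4) [+-+] → (0.5054, 2.91067, 0)–(0.5054, 2.57843, 0.191811)  len=0.3836
  (v4,v6,v7) [+--] → (0.5054, 2.57843, 0.191811)–(0.5054, 1.92064, 0.5716)  len=0.7596
  (v4,v7,v5) [+-+] → (0.5054, 1.92064, 0.5716)–(0.5054, 1.92064, 0.187978)  len=0.3836
  (v5,v7,v8) [+--] → (0.5054, 1.92064, 0.187978)–(0.5054, 1.92064, -0.5716)  len=0.7596
  (v5,v8,v3) [+-+] → (0.5054, 1.92064, -0.5716)–(0.5054, 2.14746, -0.440657)  len=0.2619
  (v3,v8,v6) [+--] → (0.5054, 2.14746, -0.440657)–(0.5054, 2.91067, 0)  len=0.8813
  (v18,v21,v19) [-+-] → (0.5054, -2.91067, 0)–(0.5054, -2.14746, 0.440657)  len=0.8813
  (v19,v21,v22) [-++] → (0.5054, -2.14746, 0.440657)–(0.5054, -1.92064, 0.5716)  len=0.2619
  (v19,v22,v20) [-+-] → (0.5054, -1.92064, 0.5716)–(0.5054, -1.92064, -0.187978)  len=0.7596
  (v20,v22,v23) [-++] → (0.5054, -1.92064, -0.187978)–(0.5054, -1.92064, -0.5716)  len=0.3836
  (v20,v23,v18) [-+-] → (0.5054, -1.92064, -0.5716)–(0.5054, -2.57843, -0.191811)  len=0.7596
  (v18,v23,v21) [-++] → (0.5054, -2.57843, -0.191811)–(0.5054, -2.91067, 0)  len=0.3836

Chained into 2 loop(s):
  loop 1: 6 segments, perimeter = 3.4296
  loop 2: 6 segments, perimeter = 3.4296
Total perimeter = 6.859


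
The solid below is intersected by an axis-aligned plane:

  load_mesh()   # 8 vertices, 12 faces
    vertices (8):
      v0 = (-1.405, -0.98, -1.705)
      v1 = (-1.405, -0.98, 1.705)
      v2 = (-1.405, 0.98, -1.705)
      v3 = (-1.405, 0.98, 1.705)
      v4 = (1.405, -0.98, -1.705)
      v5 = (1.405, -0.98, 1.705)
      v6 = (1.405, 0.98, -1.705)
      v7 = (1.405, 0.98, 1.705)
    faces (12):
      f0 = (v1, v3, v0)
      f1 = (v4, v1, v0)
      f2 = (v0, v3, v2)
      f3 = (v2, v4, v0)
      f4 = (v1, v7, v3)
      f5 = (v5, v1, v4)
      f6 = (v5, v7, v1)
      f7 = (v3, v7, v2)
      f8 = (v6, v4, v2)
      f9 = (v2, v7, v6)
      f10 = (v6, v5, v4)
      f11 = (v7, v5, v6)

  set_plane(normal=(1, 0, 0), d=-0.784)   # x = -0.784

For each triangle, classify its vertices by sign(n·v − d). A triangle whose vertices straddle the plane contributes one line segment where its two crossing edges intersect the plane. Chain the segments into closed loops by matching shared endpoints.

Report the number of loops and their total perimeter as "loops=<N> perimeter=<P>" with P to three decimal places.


loops=1 perimeter=10.740

Straddling triangles (8 of 12):
  (v4,v1,v0) [+--] → (-0.784, -0.98, 0.951402)–(-0.784, -0.98, -1.705)  len=2.6564
  (v2,v4,v0) [-+-] → (-0.784, 0.546847, -1.705)–(-0.784, -0.98, -1.705)  len=1.5268
  (v1,v7,v3) [-+-] → (-0.784, -0.546847, 1.705)–(-0.784, 0.98, 1.705)  len=1.5268
  (v5,v1,v4) [+-+] → (-0.784, -0.98, 1.705)–(-0.784, -0.98, 0.951402)  len=0.7536
  (v5,v7,v1) [++-] → (-0.784, -0.546847, 1.705)–(-0.784, -0.98, 1.705)  len=0.4332
  (v3,v7,v2) [-+-] → (-0.784, 0.98, 1.705)–(-0.784, 0.98, -0.951402)  len=2.6564
  (v6,v4,v2) [++-] → (-0.784, 0.546847, -1.705)–(-0.784, 0.98, -1.705)  len=0.4332
  (v2,v7,v6) [-++] → (-0.784, 0.98, -0.951402)–(-0.784, 0.98, -1.705)  len=0.7536

Chained into 1 loop(s):
  loop 1: 8 segments, perimeter = 10.7400
Total perimeter = 10.740


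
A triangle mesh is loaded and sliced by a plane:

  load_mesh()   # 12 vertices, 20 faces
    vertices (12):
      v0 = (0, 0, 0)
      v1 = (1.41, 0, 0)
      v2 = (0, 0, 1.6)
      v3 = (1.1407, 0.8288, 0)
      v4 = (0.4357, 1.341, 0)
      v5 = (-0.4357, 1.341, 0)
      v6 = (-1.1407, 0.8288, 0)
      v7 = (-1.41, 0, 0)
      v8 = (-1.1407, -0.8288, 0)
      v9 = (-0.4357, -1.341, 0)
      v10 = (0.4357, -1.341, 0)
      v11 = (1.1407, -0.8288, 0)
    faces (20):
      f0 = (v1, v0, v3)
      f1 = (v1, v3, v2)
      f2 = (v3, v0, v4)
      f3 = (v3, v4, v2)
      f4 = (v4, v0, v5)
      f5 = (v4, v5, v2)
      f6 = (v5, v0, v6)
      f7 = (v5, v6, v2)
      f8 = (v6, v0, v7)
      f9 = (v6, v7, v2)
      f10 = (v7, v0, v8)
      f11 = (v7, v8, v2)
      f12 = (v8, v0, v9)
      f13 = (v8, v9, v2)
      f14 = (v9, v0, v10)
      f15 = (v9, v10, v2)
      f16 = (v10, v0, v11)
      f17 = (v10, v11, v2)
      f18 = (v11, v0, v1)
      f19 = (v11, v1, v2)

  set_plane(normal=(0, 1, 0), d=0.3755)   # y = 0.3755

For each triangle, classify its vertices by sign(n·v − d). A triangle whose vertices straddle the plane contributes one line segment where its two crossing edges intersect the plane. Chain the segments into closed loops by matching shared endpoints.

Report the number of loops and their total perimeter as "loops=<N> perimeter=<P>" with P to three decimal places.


Straddling triangles (10 of 20):
  (v1,v0,v3) [--+] → (0.516811, 0.3755, 0)–(1.28799, 0.3755, 0)  len=0.7712
  (v1,v3,v2) [-+-] → (1.28799, 0.3755, 0)–(0.516811, 0.3755, 0.875097)  len=1.1664
  (v3,v0,v4) [+-+] → (0.516811, 0.3755, 0)–(0.122002, 0.3755, 0)  len=0.3948
  (v3,v4,v2) [++-] → (0.122002, 0.3755, 1.15198)–(0.516811, 0.3755, 0.875097)  len=0.4822
  (v4,v0,v5) [+-+] → (0.122002, 0.3755, 0)–(-0.122002, 0.3755, 0)  len=0.2440
  (v4,v5,v2) [++-] → (-0.122002, 0.3755, 1.15198)–(0.122002, 0.3755, 1.15198)  len=0.2440
  (v5,v0,v6) [+-+] → (-0.122002, 0.3755, 0)–(-0.516811, 0.3755, 0)  len=0.3948
  (v5,v6,v2) [++-] → (-0.516811, 0.3755, 0.875097)–(-0.122002, 0.3755, 1.15198)  len=0.4822
  (v6,v0,v7) [+--] → (-0.516811, 0.3755, 0)–(-1.28799, 0.3755, 0)  len=0.7712
  (v6,v7,v2) [+--] → (-1.28799, 0.3755, 0)–(-0.516811, 0.3755, 0.875097)  len=1.1664

Chained into 1 loop(s):
  loop 1: 10 segments, perimeter = 6.1172
Total perimeter = 6.117

loops=1 perimeter=6.117


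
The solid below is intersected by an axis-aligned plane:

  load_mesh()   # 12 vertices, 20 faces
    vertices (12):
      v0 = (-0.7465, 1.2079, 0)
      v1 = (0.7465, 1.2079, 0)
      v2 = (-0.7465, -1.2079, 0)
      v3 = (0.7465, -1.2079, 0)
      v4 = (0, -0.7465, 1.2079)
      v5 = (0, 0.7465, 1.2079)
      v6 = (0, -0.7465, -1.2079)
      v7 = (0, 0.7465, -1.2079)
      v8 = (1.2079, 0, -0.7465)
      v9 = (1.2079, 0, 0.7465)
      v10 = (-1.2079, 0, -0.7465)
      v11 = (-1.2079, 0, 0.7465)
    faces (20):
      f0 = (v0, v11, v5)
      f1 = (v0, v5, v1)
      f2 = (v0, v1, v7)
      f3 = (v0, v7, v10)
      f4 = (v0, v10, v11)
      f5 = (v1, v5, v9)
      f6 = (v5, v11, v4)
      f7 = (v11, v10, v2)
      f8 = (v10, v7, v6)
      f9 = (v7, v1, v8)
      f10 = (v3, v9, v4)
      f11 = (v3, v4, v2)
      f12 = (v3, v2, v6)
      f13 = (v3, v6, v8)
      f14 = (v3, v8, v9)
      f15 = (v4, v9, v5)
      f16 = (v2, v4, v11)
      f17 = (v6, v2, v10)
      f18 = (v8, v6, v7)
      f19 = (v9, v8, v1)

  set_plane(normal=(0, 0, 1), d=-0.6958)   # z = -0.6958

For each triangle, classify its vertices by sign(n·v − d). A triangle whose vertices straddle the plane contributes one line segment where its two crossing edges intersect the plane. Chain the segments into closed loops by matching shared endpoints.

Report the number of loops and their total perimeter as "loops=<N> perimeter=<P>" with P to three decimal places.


loops=1 perimeter=6.483

Straddling triangles (10 of 20):
  (v0,v1,v7) [++-] → (0.316485, 0.942115, -0.6958)–(-0.316485, 0.942115, -0.6958)  len=0.6330
  (v0,v7,v10) [+--] → (-0.316485, 0.942115, -0.6958)–(-1.17656, 0.0820369, -0.6958)  len=1.2163
  (v0,v10,v11) [+-+] → (-1.17656, 0.0820369, -0.6958)–(-1.2079, 0, -0.6958)  len=0.0878
  (v11,v10,v2) [+-+] → (-1.2079, 0, -0.6958)–(-1.17656, -0.0820369, -0.6958)  len=0.0878
  (v7,v1,v8) [-+-] → (0.316485, 0.942115, -0.6958)–(1.17656, 0.0820369, -0.6958)  len=1.2163
  (v3,v2,v6) [++-] → (-0.316485, -0.942115, -0.6958)–(0.316485, -0.942115, -0.6958)  len=0.6330
  (v3,v6,v8) [+--] → (0.316485, -0.942115, -0.6958)–(1.17656, -0.0820369, -0.6958)  len=1.2163
  (v3,v8,v9) [+-+] → (1.17656, -0.0820369, -0.6958)–(1.2079, 0, -0.6958)  len=0.0878
  (v6,v2,v10) [-+-] → (-0.316485, -0.942115, -0.6958)–(-1.17656, -0.0820369, -0.6958)  len=1.2163
  (v9,v8,v1) [+-+] → (1.2079, 0, -0.6958)–(1.17656, 0.0820369, -0.6958)  len=0.0878

Chained into 1 loop(s):
  loop 1: 10 segments, perimeter = 6.4825
Total perimeter = 6.483


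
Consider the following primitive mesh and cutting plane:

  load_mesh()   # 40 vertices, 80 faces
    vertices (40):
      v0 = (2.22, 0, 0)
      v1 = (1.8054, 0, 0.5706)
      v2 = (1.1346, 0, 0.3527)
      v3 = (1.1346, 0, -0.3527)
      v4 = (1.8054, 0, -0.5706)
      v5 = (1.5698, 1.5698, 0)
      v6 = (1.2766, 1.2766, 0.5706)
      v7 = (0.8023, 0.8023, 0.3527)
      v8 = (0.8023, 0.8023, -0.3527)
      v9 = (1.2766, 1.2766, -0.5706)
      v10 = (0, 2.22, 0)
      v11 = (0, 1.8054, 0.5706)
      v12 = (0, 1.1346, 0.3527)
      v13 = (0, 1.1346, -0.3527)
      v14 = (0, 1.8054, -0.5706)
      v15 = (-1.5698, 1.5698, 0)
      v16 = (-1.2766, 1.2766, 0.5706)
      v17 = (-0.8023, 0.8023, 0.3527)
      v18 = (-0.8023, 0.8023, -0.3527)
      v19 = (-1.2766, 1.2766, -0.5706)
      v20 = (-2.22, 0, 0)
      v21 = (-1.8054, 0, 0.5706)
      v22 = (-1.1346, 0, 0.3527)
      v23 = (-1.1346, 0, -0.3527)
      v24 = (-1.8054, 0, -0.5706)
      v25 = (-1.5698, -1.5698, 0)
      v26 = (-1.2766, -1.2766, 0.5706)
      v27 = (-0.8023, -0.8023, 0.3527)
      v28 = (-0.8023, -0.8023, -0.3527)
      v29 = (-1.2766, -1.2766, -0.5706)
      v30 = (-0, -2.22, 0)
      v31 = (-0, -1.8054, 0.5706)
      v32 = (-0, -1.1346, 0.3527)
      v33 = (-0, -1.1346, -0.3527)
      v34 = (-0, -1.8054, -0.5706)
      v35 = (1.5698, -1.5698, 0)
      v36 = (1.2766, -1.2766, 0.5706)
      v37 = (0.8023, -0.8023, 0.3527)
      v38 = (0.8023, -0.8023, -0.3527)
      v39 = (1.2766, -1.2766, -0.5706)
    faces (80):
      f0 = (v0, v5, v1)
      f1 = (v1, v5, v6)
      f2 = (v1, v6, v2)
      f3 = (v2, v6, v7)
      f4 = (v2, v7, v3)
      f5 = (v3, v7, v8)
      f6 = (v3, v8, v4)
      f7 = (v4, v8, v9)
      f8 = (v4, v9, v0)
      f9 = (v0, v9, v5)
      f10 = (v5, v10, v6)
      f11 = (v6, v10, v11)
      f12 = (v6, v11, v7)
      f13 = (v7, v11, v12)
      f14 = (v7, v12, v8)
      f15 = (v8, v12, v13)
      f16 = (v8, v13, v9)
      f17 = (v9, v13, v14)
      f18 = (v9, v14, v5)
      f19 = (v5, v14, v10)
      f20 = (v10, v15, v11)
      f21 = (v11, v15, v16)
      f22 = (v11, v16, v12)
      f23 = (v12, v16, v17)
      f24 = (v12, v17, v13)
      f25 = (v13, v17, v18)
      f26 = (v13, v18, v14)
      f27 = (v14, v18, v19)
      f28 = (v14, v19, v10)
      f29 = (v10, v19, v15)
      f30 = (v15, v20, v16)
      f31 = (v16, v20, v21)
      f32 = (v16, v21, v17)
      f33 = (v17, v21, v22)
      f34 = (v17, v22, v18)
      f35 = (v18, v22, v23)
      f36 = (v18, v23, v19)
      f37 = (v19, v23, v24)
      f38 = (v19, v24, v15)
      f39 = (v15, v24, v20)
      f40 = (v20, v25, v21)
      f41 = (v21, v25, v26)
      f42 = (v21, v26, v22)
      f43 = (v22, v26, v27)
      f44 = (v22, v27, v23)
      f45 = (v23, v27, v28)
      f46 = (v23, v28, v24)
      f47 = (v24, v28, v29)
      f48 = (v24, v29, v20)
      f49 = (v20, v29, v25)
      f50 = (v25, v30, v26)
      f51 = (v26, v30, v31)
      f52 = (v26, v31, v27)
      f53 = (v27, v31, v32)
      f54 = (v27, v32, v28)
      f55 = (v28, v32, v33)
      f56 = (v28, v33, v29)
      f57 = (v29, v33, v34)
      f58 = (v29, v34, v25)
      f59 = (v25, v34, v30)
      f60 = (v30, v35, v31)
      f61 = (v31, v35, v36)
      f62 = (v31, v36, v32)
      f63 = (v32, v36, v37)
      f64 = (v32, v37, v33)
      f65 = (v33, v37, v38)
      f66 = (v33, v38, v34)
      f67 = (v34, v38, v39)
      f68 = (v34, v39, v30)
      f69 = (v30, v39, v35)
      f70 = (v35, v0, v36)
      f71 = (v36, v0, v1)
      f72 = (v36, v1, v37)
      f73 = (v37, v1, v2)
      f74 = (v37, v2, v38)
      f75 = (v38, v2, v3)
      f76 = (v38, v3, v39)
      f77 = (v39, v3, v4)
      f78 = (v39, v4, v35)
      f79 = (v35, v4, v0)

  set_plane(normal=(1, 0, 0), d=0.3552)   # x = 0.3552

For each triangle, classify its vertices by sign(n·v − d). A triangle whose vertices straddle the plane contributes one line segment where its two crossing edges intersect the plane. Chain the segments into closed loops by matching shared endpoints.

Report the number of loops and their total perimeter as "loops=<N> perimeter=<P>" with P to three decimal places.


Straddling triangles (20 of 80):
  (v5,v10,v6) [+-+] → (0.3552, 2.07288, 0)–(0.3552, 1.95751, 0.158763)  len=0.1963
  (v6,v10,v11) [+--] → (0.3552, 1.95751, 0.158763)–(0.3552, 1.65827, 0.5706)  len=0.5091
  (v6,v11,v7) [+-+] → (0.3552, 1.65827, 0.5706)–(0.3552, 1.3613, 0.47413)  len=0.3122
  (v7,v11,v12) [+--] → (0.3552, 1.3613, 0.47413)–(0.3552, 0.987482, 0.3527)  len=0.3930
  (v7,v12,v8) [+-+] → (0.3552, 0.987482, 0.3527)–(0.3552, 0.987482, 0.0404003)  len=0.3123
  (v8,v12,v13) [+--] → (0.3552, 0.987482, 0.0404003)–(0.3552, 0.987482, -0.3527)  len=0.3931
  (v8,v13,v9) [+-+] → (0.3552, 0.987482, -0.3527)–(0.3552, 1.17411, -0.413328)  len=0.1962
  (v9,v13,v14) [+--] → (0.3552, 1.17411, -0.413328)–(0.3552, 1.65827, -0.5706)  len=0.5091
  (v9,v14,v5) [+-+] → (0.3552, 1.65827, -0.5706)–(0.3552, 1.75209, -0.44149)  len=0.1596
  (v5,v14,v10) [+--] → (0.3552, 1.75209, -0.44149)–(0.3552, 2.07288, 0)  len=0.5457
  (v30,v35,v31) [-+-] → (0.3552, -2.07288, 0)–(0.3552, -1.75209, 0.44149)  len=0.5457
  (v31,v35,v36) [-++] → (0.3552, -1.75209, 0.44149)–(0.3552, -1.65827, 0.5706)  len=0.1596
  (v31,v36,v32) [-+-] → (0.3552, -1.65827, 0.5706)–(0.3552, -1.17411, 0.413328)  len=0.5091
  (v32,v36,v37) [-++] → (0.3552, -1.17411, 0.413328)–(0.3552, -0.987482, 0.3527)  len=0.1962
  (v32,v37,v33) [-+-] → (0.3552, -0.987482, 0.3527)–(0.3552, -0.987482, -0.0404003)  len=0.3931
  (v33,v37,v38) [-++] → (0.3552, -0.987482, -0.0404003)–(0.3552, -0.987482, -0.3527)  len=0.3123
  (v33,v38,v34) [-+-] → (0.3552, -0.987482, -0.3527)–(0.3552, -1.3613, -0.47413)  len=0.3930
  (v34,v38,v39) [-++] → (0.3552, -1.3613, -0.47413)–(0.3552, -1.65827, -0.5706)  len=0.3122
  (v34,v39,v30) [-+-] → (0.3552, -1.65827, -0.5706)–(0.3552, -1.95751, -0.158763)  len=0.5091
  (v30,v39,v35) [-++] → (0.3552, -1.95751, -0.158763)–(0.3552, -2.07288, 0)  len=0.1963

Chained into 2 loop(s):
  loop 1: 10 segments, perimeter = 3.5266
  loop 2: 10 segments, perimeter = 3.5266
Total perimeter = 7.053

loops=2 perimeter=7.053
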